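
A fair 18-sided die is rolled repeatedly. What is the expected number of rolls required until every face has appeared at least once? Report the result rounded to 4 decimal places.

Split into phases: going from k distinct to k+1 distinct takes on average 18/(18-k) rolls.
E[T] = 18/18 + 18/17 + 18/16 + ... + 18/2 + 18/1 = 18·H_{18}.
H_{18} = 3.49511, so E[T] = 62.91195.

62.9119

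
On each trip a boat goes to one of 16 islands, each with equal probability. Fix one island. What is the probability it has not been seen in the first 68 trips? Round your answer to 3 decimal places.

0.012

On each trip the fixed island fails to appear with probability 15/16.
P(still missing after 68) = (15/16)^68 = 0.0124.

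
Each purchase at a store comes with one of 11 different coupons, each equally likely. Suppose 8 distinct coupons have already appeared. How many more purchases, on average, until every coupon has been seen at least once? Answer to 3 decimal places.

With k distinct coupons already seen, the next new one takes an expected 11/(11-k) purchases.
Sum over k = 8,...,10: E = 11/3 + 11/2 + 11/1 = 20.1667.

20.167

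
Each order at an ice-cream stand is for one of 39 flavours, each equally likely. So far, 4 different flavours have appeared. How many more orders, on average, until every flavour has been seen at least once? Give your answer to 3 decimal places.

With k distinct flavours already seen, the next new one takes an expected 39/(39-k) orders.
Sum over k = 4,...,38: E = 39/35 + 39/34 + 39/33 + ... + 39/2 + 39/1 = 161.7245.

161.724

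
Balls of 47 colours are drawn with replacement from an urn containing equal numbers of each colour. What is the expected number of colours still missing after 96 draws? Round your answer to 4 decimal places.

For each colour, P(unseen after 96) = (46/47)^96 = 0.12687.
By linearity of expectation, E[unseen] = 47·(46/47)^96 = 5.96287.

5.9629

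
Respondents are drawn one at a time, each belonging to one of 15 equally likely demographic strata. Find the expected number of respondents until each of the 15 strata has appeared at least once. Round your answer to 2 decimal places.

Split into phases: going from k distinct to k+1 distinct takes on average 15/(15-k) respondents.
E[T] = 15/15 + 15/14 + 15/13 + ... + 15/2 + 15/1 = 15·H_{15}.
H_{15} = 3.318, so E[T] = 49.773.

49.77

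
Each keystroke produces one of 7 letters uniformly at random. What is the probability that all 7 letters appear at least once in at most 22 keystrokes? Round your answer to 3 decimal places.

0.777

By inclusion–exclusion over which letters are missing,
P(all seen) = Σ_{j=0}^{7} (-1)^j C(7,j)((7-j)/7)^22
= 1.0000 - 0.2357 + 0.0128 - 0.0002 + 0.0000 - 0.0000 + 0.0000 - 0.0000
= 0.7770.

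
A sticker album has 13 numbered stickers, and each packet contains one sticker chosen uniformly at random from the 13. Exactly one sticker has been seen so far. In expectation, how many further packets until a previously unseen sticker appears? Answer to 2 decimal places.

1.08

Each packet yields a new sticker with probability (13-1)/13 = 12/13, so the wait is geometric with mean 13/12.
E = 13/12 = 1.083.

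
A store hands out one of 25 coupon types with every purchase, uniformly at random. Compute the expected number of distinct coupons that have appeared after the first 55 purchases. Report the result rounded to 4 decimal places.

For each coupon, P(seen in 55 purchases) = 1 - (24/25)^55 = 0.89409.
By linearity of expectation, E[distinct seen] = 25·(1 - (24/25)^55) = 22.35237.

22.3524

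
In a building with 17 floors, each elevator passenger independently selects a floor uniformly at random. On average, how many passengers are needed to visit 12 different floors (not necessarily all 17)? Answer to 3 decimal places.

19.656

Going from k to k+1 distinct takes a geometric number of passengers with mean 17/(17-k).
Sum over k = 0,...,11: E = 17/17 + 17/16 + 17/15 + ... + 17/7 + 17/6 = 19.6557.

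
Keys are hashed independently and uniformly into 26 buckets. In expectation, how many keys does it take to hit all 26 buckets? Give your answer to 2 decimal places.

Split into phases: going from k distinct to k+1 distinct takes on average 26/(26-k) keys.
E[T] = 26/26 + 26/25 + 26/24 + ... + 26/2 + 26/1 = 26·H_{26}.
H_{26} = 3.854, so E[T] = 100.215.

100.21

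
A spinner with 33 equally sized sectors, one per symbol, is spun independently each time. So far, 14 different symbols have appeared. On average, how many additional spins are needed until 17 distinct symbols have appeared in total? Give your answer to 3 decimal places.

5.511

From k distinct to k+1 distinct takes on average 33/(33-k) spins.
Sum over k = 14,...,16: E = 33/19 + 33/18 + 33/17 = 5.5114.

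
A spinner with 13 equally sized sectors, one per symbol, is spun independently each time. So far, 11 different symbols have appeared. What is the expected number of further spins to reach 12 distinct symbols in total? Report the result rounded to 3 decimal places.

6.500

The wait to go from k to k+1 distinct symbols is geometric with mean 13/(13-k).
Only the k = 11 term is needed: E = 13/2 = 6.5000.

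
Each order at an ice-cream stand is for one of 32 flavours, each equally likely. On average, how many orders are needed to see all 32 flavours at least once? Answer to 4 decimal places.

129.8718

Split into phases: going from k distinct to k+1 distinct takes on average 32/(32-k) orders.
E[T] = 32/32 + 32/31 + 32/30 + ... + 32/2 + 32/1 = 32·H_{32}.
H_{32} = 4.05850, so E[T] = 129.87185.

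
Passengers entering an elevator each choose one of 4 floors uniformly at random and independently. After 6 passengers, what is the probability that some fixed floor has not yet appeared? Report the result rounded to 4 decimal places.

0.1780

On each passenger the fixed floor fails to appear with probability 3/4.
P(still missing after 6) = (3/4)^6 = 0.17798.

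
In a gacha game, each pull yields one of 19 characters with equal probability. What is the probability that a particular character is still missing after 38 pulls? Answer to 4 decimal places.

0.1281

On each pull the fixed character fails to appear with probability 18/19.
P(still missing after 38) = (18/19)^38 = 0.12815.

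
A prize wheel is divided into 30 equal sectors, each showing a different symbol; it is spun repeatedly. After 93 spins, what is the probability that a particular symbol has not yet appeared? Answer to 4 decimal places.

Each spin misses the fixed symbol with probability (30-1)/30 = 29/30, independently.
P(still missing after 93) = (29/30)^93 = 0.04273.

0.0427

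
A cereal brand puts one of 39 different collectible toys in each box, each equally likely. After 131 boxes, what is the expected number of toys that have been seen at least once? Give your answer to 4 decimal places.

For each toy, P(seen in 131 boxes) = 1 - (38/39)^131 = 0.96672.
By linearity of expectation, E[distinct seen] = 39·(1 - (38/39)^131) = 37.70207.

37.7021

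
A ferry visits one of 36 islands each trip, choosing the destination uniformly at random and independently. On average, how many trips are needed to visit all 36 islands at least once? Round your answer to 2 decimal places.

After k distinct islands have appeared, the next trip gives a new one with probability (36-k)/36, so the expected wait for the (k+1)-th is 36/(36-k).
E[T] = 36/36 + 36/35 + 36/34 + ... + 36/2 + 36/1 = 36·H_{36}.
H_{36} = 4.175, so E[T] = 150.284.

150.28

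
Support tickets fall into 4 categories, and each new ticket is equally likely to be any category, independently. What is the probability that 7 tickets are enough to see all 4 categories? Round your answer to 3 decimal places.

By inclusion–exclusion over which categories are missing,
P(all seen) = Σ_{j=0}^{4} (-1)^j C(4,j)((4-j)/4)^7
= 1.0000 - 0.5339 + 0.0469 - 0.0002 + 0.0000
= 0.5127.

0.513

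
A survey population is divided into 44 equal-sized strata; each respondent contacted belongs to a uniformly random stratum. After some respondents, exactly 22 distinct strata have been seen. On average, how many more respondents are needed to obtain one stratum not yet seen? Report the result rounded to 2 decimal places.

2.00

Each respondent yields a new stratum with probability (44-22)/44 = 22/44, so the wait is geometric with mean 44/22.
E = 44/22 = 2.000.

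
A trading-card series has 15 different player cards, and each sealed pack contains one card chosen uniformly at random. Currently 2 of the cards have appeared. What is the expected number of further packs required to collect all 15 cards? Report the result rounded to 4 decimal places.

The wait to go from k to k+1 distinct cards is geometric with mean 15/(15-k).
Sum over k = 2,...,14: E = 15/13 + 15/12 + 15/11 + ... + 15/2 + 15/1 = 47.70201.

47.7020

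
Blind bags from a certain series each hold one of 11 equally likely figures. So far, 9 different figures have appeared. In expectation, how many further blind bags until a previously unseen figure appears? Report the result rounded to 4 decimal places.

Each blind bag yields a new figure with probability (11-9)/11 = 2/11, so the wait is geometric with mean 11/2.
E = 11/2 = 5.50000.

5.5000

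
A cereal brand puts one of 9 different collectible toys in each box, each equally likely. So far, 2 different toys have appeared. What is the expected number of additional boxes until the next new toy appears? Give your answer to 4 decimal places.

The number of boxes until the next new toy is geometric with success probability 7/9, so its mean is 9/7.
E = 9/7 = 1.28571.

1.2857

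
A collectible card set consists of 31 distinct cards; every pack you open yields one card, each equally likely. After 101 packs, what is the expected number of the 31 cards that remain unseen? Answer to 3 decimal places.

For each card, P(unseen after 101) = (30/31)^101 = 0.0365.
By linearity of expectation, E[unseen] = 31·(30/31)^101 = 1.1300.

1.130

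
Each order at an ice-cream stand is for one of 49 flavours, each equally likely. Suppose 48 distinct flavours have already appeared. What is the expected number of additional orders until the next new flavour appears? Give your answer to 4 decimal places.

49.0000

The number of orders until the next new flavour is geometric with success probability 1/49, so its mean is 49/1.
E = 49/1 = 49.00000.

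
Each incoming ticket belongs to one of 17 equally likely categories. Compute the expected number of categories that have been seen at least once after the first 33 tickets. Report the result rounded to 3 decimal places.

For each category, P(seen in 33 tickets) = 1 - (16/17)^33 = 0.8647.
By linearity of expectation, E[distinct seen] = 17·(1 - (16/17)^33) = 14.7007.

14.701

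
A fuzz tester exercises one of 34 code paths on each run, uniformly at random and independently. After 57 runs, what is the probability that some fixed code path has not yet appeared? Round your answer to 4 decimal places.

0.1824

Each run misses the fixed code path with probability (34-1)/34 = 33/34, independently.
P(still missing after 57) = (33/34)^57 = 0.18239.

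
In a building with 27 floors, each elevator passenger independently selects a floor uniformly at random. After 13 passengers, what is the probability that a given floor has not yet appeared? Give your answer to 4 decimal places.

0.6122

Each passenger misses the fixed floor with probability (27-1)/27 = 26/27, independently.
P(still missing after 13) = (26/27)^13 = 0.61224.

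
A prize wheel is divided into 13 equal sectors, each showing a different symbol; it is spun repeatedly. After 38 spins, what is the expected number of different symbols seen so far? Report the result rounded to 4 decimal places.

12.3792

For each symbol, P(seen in 38 spins) = 1 - (12/13)^38 = 0.95224.
By linearity of expectation, E[distinct seen] = 13·(1 - (12/13)^38) = 12.37915.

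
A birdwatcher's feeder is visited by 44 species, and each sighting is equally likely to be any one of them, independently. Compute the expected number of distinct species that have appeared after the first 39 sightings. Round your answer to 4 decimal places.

For each species, P(seen in 39 sightings) = 1 - (43/44)^39 = 0.59204.
By linearity of expectation, E[distinct seen] = 44·(1 - (43/44)^39) = 26.04985.

26.0499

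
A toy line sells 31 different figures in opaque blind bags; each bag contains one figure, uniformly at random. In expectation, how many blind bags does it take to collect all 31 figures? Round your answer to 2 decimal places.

124.84

The wait to go from k to k+1 distinct figures is geometric with mean 31/(31-k).
E[T] = 31/31 + 31/30 + 31/29 + ... + 31/2 + 31/1 = 31·H_{31}.
H_{31} = 4.027, so E[T] = 124.845.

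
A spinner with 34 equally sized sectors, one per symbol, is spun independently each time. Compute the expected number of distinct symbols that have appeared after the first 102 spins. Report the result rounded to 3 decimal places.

For each symbol, P(seen in 102 spins) = 1 - (33/34)^102 = 0.9524.
By linearity of expectation, E[distinct seen] = 34·(1 - (33/34)^102) = 32.3817.

32.382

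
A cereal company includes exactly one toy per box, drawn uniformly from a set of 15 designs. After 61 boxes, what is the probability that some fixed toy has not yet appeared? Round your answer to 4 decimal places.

0.0149

On each box the fixed toy fails to appear with probability 14/15.
P(still missing after 61) = (14/15)^61 = 0.01487.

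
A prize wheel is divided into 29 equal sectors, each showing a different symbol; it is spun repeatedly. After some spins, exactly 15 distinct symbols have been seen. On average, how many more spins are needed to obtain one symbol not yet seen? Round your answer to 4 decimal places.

2.0714

The number of spins until the next new symbol is geometric with success probability 14/29, so its mean is 29/14.
E = 29/14 = 2.07143.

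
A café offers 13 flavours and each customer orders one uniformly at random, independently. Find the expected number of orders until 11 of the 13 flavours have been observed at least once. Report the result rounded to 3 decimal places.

With k distinct flavours already seen, the next new one arrives after an expected 13/(13-k) orders.
Sum over k = 0,...,10: E = 13/13 + 13/12 + 13/11 + ... + 13/4 + 13/3 = 21.8417.

21.842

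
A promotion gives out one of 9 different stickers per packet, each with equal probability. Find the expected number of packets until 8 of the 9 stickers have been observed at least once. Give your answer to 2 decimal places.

With k distinct stickers already seen, the next new one arrives after an expected 9/(9-k) packets.
Sum over k = 0,...,7: E = 9/9 + 9/8 + 9/7 + ... + 9/3 + 9/2 = 16.461.

16.46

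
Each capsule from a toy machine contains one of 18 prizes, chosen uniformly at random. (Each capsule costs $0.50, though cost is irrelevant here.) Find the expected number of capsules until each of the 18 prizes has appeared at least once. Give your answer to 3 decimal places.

62.912

The wait to go from k to k+1 distinct prizes is geometric with mean 18/(18-k).
E[T] = 18/18 + 18/17 + 18/16 + ... + 18/2 + 18/1 = 18·H_{18}.
H_{18} = 3.4951, so E[T] = 62.9119.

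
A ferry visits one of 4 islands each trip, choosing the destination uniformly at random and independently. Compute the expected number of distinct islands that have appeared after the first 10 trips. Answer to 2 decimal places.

3.77

For each island, P(seen in 10 trips) = 1 - (3/4)^10 = 0.944.
By linearity of expectation, E[distinct seen] = 4·(1 - (3/4)^10) = 3.775.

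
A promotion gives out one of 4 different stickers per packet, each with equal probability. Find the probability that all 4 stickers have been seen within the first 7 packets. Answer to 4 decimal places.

0.5127

By inclusion–exclusion over which stickers are missing,
P(all seen) = Σ_{j=0}^{4} (-1)^j C(4,j)((4-j)/4)^7
= 1.00000 - 0.53394 + 0.04688 - 0.00024 + 0.00000
= 0.51270.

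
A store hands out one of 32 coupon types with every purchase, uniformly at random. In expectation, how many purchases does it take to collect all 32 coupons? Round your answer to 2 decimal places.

Split into phases: going from k distinct to k+1 distinct takes on average 32/(32-k) purchases.
E[T] = 32/32 + 32/31 + 32/30 + ... + 32/2 + 32/1 = 32·H_{32}.
H_{32} = 4.058, so E[T] = 129.872.

129.87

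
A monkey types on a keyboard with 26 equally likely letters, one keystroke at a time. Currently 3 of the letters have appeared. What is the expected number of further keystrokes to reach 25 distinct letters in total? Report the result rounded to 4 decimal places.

From k distinct to k+1 distinct takes on average 26/(26-k) keystrokes.
Sum over k = 3,...,24: E = 26/23 + 26/22 + 26/21 + ... + 26/3 + 26/2 = 71.09158.

71.0916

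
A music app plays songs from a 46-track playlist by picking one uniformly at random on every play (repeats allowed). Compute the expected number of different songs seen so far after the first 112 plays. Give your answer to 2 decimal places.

For each song, P(seen in 112 plays) = 1 - (45/46)^112 = 0.915.
By linearity of expectation, E[distinct seen] = 46·(1 - (45/46)^112) = 42.076.

42.08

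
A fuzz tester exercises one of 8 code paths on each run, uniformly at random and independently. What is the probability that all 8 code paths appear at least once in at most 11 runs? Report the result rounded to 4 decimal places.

0.0558

By inclusion–exclusion over which code paths are missing,
P(all seen) = Σ_{j=0}^{8} (-1)^j C(8,j)((8-j)/8)^11
= 1.00000 - 1.84153 + 1.18258 - 0.31832 + 0.03418 - 0.00115 + 0.00001 - 0.00000 + 0.00000
= 0.05576.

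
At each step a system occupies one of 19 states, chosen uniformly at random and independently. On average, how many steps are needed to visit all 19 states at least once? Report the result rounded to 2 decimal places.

67.41

Split into phases: going from k distinct to k+1 distinct takes on average 19/(19-k) steps.
E[T] = 19/19 + 19/18 + 19/17 + ... + 19/2 + 19/1 = 19·H_{19}.
H_{19} = 3.548, so E[T] = 67.407.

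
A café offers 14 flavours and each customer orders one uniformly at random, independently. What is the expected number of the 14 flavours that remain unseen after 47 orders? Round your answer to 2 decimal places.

0.43

For each flavour, P(unseen after 47) = (13/14)^47 = 0.031.
By linearity of expectation, E[unseen] = 14·(13/14)^47 = 0.430.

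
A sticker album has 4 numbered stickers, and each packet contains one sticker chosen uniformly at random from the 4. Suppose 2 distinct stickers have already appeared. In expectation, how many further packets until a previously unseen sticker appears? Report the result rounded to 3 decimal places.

Each packet yields a new sticker with probability (4-2)/4 = 2/4, so the wait is geometric with mean 4/2.
E = 4/2 = 2.0000.

2.000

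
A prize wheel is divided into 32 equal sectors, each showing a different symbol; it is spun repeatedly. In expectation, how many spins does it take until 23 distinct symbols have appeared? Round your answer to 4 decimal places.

39.3449

Going from k to k+1 distinct takes a geometric number of spins with mean 32/(32-k).
Sum over k = 0,...,22: E = 32/32 + 32/31 + 32/30 + ... + 32/11 + 32/10 = 39.34486.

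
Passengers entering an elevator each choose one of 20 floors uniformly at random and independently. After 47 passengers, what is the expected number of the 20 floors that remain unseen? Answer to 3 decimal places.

For each floor, P(unseen after 47) = (19/20)^47 = 0.0897.
By linearity of expectation, E[unseen] = 20·(19/20)^47 = 1.7949.

1.795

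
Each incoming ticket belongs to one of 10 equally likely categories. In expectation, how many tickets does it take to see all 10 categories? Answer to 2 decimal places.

Split into phases: going from k distinct to k+1 distinct takes on average 10/(10-k) tickets.
E[T] = 10/10 + 10/9 + 10/8 + ... + 10/2 + 10/1 = 10·H_{10}.
H_{10} = 2.929, so E[T] = 29.290.

29.29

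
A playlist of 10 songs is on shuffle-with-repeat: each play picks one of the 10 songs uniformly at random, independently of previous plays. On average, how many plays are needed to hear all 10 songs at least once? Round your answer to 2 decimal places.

After k distinct songs have appeared, the next play gives a new one with probability (10-k)/10, so the expected wait for the (k+1)-th is 10/(10-k).
E[T] = 10/10 + 10/9 + 10/8 + ... + 10/2 + 10/1 = 10·H_{10}.
H_{10} = 2.929, so E[T] = 29.290.

29.29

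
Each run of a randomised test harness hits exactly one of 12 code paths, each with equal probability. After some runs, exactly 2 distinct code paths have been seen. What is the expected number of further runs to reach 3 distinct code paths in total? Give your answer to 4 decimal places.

From k distinct to k+1 distinct takes on average 12/(12-k) runs.
Only the k = 2 term is needed: E = 12/10 = 1.20000.

1.2000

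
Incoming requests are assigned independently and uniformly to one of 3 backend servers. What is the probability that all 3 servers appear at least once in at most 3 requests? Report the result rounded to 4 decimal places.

0.2222

By inclusion–exclusion over which servers are missing,
P(all seen) = Σ_{j=0}^{3} (-1)^j C(3,j)((3-j)/3)^3
= 1.00000 - 0.88889 + 0.11111 - 0.00000
= 0.22222.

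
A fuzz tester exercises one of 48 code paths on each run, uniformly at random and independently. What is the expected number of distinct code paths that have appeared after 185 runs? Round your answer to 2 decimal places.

47.02

For each code path, P(seen in 185 runs) = 1 - (47/48)^185 = 0.980.
By linearity of expectation, E[distinct seen] = 48·(1 - (47/48)^185) = 47.023.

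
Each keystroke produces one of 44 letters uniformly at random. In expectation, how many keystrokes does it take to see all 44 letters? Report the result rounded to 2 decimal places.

192.40

After k distinct letters have appeared, the next keystroke gives a new one with probability (44-k)/44, so the expected wait for the (k+1)-th is 44/(44-k).
E[T] = 44/44 + 44/43 + 44/42 + ... + 44/2 + 44/1 = 44·H_{44}.
H_{44} = 4.373, so E[T] = 192.400.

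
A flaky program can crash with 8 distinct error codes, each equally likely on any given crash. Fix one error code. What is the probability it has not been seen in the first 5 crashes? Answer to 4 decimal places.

0.5129

On each crash the fixed error code fails to appear with probability 7/8.
P(still missing after 5) = (7/8)^5 = 0.51291.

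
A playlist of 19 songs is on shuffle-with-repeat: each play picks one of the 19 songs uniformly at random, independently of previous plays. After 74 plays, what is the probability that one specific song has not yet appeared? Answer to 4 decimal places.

0.0183

Each play misses the fixed song with probability (19-1)/19 = 18/19, independently.
P(still missing after 74) = (18/19)^74 = 0.01830.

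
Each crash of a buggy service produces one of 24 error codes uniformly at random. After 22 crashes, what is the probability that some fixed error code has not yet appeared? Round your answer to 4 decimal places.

Each crash misses the fixed error code with probability (24-1)/24 = 23/24, independently.
P(still missing after 22) = (23/24)^22 = 0.39207.

0.3921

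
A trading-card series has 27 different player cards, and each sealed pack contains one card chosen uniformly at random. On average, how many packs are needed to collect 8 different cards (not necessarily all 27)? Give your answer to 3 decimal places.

Going from k to k+1 distinct takes a geometric number of packs with mean 27/(27-k).
Sum over k = 0,...,7: E = 27/27 + 27/26 + 27/25 + ... + 27/21 + 27/20 = 9.2804.

9.280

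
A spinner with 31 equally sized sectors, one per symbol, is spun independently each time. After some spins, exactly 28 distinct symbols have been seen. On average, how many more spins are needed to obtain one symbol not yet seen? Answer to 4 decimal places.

Each spin yields a new symbol with probability (31-28)/31 = 3/31, so the wait is geometric with mean 31/3.
E = 31/3 = 10.33333.

10.3333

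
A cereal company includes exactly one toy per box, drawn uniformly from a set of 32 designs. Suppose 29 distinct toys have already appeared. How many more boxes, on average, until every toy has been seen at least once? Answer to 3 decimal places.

58.667

With k distinct toys already seen, the next new one takes an expected 32/(32-k) boxes.
Sum over k = 29,...,31: E = 32/3 + 32/2 + 32/1 = 58.6667.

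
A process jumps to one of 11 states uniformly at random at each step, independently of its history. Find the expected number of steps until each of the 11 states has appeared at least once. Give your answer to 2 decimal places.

33.22

After k distinct states have appeared, the next step gives a new one with probability (11-k)/11, so the expected wait for the (k+1)-th is 11/(11-k).
E[T] = 11/11 + 11/10 + 11/9 + ... + 11/2 + 11/1 = 11·H_{11}.
H_{11} = 3.020, so E[T] = 33.219.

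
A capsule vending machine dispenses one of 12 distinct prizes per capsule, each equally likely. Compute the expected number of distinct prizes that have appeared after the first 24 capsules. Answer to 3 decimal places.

10.513

For each prize, P(seen in 24 capsules) = 1 - (11/12)^24 = 0.8761.
By linearity of expectation, E[distinct seen] = 12·(1 - (11/12)^24) = 10.5132.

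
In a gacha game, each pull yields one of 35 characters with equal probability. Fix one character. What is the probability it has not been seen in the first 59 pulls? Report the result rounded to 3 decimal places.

On each pull the fixed character fails to appear with probability 34/35.
P(still missing after 59) = (34/35)^59 = 0.1808.

0.181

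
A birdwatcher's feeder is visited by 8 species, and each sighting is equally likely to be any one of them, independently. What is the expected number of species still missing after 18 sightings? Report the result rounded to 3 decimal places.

For each species, P(unseen after 18) = (7/8)^18 = 0.0904.
By linearity of expectation, E[unseen] = 8·(7/8)^18 = 0.7232.

0.723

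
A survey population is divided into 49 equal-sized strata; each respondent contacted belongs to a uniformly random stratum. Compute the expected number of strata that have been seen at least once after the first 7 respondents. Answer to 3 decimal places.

6.586

For each stratum, P(seen in 7 respondents) = 1 - (48/49)^7 = 0.1344.
By linearity of expectation, E[distinct seen] = 49·(1 - (48/49)^7) = 6.5857.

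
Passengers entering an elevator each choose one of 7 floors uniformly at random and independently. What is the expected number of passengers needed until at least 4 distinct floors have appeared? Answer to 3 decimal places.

Going from k to k+1 distinct takes a geometric number of passengers with mean 7/(7-k).
Sum over k = 0,...,3: E = 7/7 + 7/6 + 7/5 + 7/4 = 5.3167.

5.317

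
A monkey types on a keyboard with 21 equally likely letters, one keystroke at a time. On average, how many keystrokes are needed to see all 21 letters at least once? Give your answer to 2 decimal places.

After k distinct letters have appeared, the next keystroke gives a new one with probability (21-k)/21, so the expected wait for the (k+1)-th is 21/(21-k).
E[T] = 21/21 + 21/20 + 21/19 + ... + 21/2 + 21/1 = 21·H_{21}.
H_{21} = 3.645, so E[T] = 76.553.

76.55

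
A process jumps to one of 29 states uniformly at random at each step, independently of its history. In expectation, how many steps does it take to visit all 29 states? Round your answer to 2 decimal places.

114.89

Split into phases: going from k distinct to k+1 distinct takes on average 29/(29-k) steps.
E[T] = 29/29 + 29/28 + 29/27 + ... + 29/2 + 29/1 = 29·H_{29}.
H_{29} = 3.962, so E[T] = 114.888.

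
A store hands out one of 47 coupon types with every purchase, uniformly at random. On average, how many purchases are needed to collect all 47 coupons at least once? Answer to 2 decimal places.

Split into phases: going from k distinct to k+1 distinct takes on average 47/(47-k) purchases.
E[T] = 47/47 + 47/46 + 47/45 + ... + 47/2 + 47/1 = 47·H_{47}.
H_{47} = 4.438, so E[T] = 208.584.

208.58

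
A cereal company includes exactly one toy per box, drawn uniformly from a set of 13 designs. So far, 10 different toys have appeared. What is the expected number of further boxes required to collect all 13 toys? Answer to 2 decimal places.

With k distinct toys already seen, the next new one takes an expected 13/(13-k) boxes.
Sum over k = 10,...,12: E = 13/3 + 13/2 + 13/1 = 23.833.

23.83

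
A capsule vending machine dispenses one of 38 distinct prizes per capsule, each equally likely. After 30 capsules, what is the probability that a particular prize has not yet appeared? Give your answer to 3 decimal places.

Each capsule misses the fixed prize with probability (38-1)/38 = 37/38, independently.
P(still missing after 30) = (37/38)^30 = 0.4493.

0.449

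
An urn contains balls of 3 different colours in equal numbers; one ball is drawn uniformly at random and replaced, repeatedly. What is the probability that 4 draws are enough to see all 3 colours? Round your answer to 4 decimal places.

0.4444

By inclusion–exclusion over which colours are missing,
P(all seen) = Σ_{j=0}^{3} (-1)^j C(3,j)((3-j)/3)^4
= 1.00000 - 0.59259 + 0.03704 - 0.00000
= 0.44444.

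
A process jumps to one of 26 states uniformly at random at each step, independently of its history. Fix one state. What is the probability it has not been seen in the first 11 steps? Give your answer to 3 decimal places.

0.650

Each step misses the fixed state with probability (26-1)/26 = 25/26, independently.
P(still missing after 11) = (25/26)^11 = 0.6496.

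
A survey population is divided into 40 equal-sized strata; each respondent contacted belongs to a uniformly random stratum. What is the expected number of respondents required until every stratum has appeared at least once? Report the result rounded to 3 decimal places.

171.142

Split into phases: going from k distinct to k+1 distinct takes on average 40/(40-k) respondents.
E[T] = 40/40 + 40/39 + 40/38 + ... + 40/2 + 40/1 = 40·H_{40}.
H_{40} = 4.2785, so E[T] = 171.1417.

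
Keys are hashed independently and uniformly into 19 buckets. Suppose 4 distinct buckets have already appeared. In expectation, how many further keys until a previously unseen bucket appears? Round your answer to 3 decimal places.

Each key yields a new bucket with probability (19-4)/19 = 15/19, so the wait is geometric with mean 19/15.
E = 19/15 = 1.2667.

1.267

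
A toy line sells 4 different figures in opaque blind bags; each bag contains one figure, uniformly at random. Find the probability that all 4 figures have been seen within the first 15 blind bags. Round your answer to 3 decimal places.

By inclusion–exclusion over which figures are missing,
P(all seen) = Σ_{j=0}^{4} (-1)^j C(4,j)((4-j)/4)^15
= 1.0000 - 0.0535 + 0.0002 - 0.0000 + 0.0000
= 0.9467.

0.947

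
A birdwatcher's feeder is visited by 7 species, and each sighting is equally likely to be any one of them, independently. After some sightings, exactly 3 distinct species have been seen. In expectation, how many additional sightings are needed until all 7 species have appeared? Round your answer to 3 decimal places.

14.583

From k distinct to k+1 distinct takes on average 7/(7-k) sightings.
Sum over k = 3,...,6: E = 7/4 + 7/3 + 7/2 + 7/1 = 14.5833.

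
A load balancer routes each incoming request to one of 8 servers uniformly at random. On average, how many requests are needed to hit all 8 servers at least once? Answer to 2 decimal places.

21.74

After k distinct servers have appeared, the next request gives a new one with probability (8-k)/8, so the expected wait for the (k+1)-th is 8/(8-k).
E[T] = 8/8 + 8/7 + 8/6 + ... + 8/2 + 8/1 = 8·H_{8}.
H_{8} = 2.718, so E[T] = 21.743.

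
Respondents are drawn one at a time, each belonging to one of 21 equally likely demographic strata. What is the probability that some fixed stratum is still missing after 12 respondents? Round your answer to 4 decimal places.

Each respondent misses the fixed stratum with probability (21-1)/21 = 20/21, independently.
P(still missing after 12) = (20/21)^12 = 0.55684.

0.5568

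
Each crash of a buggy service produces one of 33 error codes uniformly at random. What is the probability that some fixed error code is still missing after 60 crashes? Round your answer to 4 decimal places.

On each crash the fixed error code fails to appear with probability 32/33.
P(still missing after 60) = (32/33)^60 = 0.15782.

0.1578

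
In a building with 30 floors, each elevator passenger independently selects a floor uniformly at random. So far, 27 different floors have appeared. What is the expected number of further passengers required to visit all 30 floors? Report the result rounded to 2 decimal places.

55.00

The wait to go from k to k+1 distinct floors is geometric with mean 30/(30-k).
Sum over k = 27,...,29: E = 30/3 + 30/2 + 30/1 = 55.000.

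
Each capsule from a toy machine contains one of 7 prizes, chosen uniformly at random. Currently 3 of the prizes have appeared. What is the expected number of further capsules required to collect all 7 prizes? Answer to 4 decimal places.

From k distinct to k+1 distinct takes on average 7/(7-k) capsules.
Sum over k = 3,...,6: E = 7/4 + 7/3 + 7/2 + 7/1 = 14.58333.

14.5833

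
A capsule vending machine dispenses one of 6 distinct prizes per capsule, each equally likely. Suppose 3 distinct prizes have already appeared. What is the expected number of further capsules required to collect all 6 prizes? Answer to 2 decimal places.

With k distinct prizes already seen, the next new one takes an expected 6/(6-k) capsules.
Sum over k = 3,...,5: E = 6/3 + 6/2 + 6/1 = 11.000.

11.00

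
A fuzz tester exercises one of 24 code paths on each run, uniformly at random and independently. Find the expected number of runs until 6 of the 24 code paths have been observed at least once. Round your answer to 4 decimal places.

6.7404

With k distinct code paths already seen, the next new one arrives after an expected 24/(24-k) runs.
Sum over k = 0,...,5: E = 24/24 + 24/23 + 24/22 + 24/21 + 24/20 + 24/19 = 6.74040.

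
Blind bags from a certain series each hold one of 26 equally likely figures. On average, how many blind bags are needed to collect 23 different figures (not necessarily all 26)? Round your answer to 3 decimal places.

With k distinct figures already seen, the next new one arrives after an expected 26/(26-k) blind bags.
Sum over k = 0,...,22: E = 26/26 + 26/25 + 26/24 + ... + 26/5 + 26/4 = 52.5482.

52.548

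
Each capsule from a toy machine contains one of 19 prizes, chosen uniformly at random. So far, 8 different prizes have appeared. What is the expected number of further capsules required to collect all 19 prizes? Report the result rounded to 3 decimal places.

With k distinct prizes already seen, the next new one takes an expected 19/(19-k) capsules.
Sum over k = 8,...,18: E = 19/11 + 19/10 + 19/9 + ... + 19/2 + 19/1 = 57.3777.

57.378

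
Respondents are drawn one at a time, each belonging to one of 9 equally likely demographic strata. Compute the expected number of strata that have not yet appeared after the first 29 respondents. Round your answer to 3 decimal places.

For each stratum, P(unseen after 29) = (8/9)^29 = 0.0329.
By linearity of expectation, E[unseen] = 9·(8/9)^29 = 0.2957.

0.296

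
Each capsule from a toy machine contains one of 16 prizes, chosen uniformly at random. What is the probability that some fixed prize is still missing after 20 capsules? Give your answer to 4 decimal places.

0.2751

Each capsule misses the fixed prize with probability (16-1)/16 = 15/16, independently.
P(still missing after 20) = (15/16)^20 = 0.27506.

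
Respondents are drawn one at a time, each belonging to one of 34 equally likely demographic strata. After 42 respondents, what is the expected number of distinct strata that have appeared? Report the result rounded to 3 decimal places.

For each stratum, P(seen in 42 respondents) = 1 - (33/34)^42 = 0.7146.
By linearity of expectation, E[distinct seen] = 34·(1 - (33/34)^42) = 24.2960.

24.296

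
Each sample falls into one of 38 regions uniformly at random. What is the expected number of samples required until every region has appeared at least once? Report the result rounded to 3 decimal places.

160.660

Split into phases: going from k distinct to k+1 distinct takes on average 38/(38-k) samples.
E[T] = 38/38 + 38/37 + 38/36 + ... + 38/2 + 38/1 = 38·H_{38}.
H_{38} = 4.2279, so E[T] = 160.6603.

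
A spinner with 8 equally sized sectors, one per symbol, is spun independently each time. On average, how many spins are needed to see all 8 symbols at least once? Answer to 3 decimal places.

The wait to go from k to k+1 distinct symbols is geometric with mean 8/(8-k).
E[T] = 8/8 + 8/7 + 8/6 + ... + 8/2 + 8/1 = 8·H_{8}.
H_{8} = 2.7179, so E[T] = 21.7429.

21.743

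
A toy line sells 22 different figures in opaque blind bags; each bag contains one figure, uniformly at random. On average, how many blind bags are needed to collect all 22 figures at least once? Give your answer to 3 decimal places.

The wait to go from k to k+1 distinct figures is geometric with mean 22/(22-k).
E[T] = 22/22 + 22/21 + 22/20 + ... + 22/2 + 22/1 = 22·H_{22}.
H_{22} = 3.6908, so E[T] = 81.1979.

81.198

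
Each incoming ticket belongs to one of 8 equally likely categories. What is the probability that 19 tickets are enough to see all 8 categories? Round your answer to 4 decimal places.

Let A_i be the event that category i is missing after 19 tickets. By inclusion–exclusion on the A_i,
P(all seen) = Σ_{j=0}^{8} (-1)^j C(8,j)((8-j)/8)^19
= 1.00000 - 0.63277 + 0.11839 - 0.00741 + 0.00013 - 0.00000 + 0.00000 - 0.00000 + 0.00000
= 0.47835.

0.4783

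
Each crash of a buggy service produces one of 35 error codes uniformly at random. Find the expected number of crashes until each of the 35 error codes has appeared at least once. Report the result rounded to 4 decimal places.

After k distinct error codes have appeared, the next crash gives a new one with probability (35-k)/35, so the expected wait for the (k+1)-th is 35/(35-k).
E[T] = 35/35 + 35/34 + 35/33 + ... + 35/2 + 35/1 = 35·H_{35}.
H_{35} = 4.14678, so E[T] = 145.13735.

145.1373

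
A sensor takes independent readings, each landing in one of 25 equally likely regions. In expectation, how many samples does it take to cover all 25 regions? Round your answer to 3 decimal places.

Split into phases: going from k distinct to k+1 distinct takes on average 25/(25-k) samples.
E[T] = 25/25 + 25/24 + 25/23 + ... + 25/2 + 25/1 = 25·H_{25}.
H_{25} = 3.8160, so E[T] = 95.3990.

95.399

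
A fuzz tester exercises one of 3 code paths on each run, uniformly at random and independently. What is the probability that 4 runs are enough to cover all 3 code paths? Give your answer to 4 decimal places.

0.4444

By inclusion–exclusion over which code paths are missing,
P(all seen) = Σ_{j=0}^{3} (-1)^j C(3,j)((3-j)/3)^4
= 1.00000 - 0.59259 + 0.03704 - 0.00000
= 0.44444.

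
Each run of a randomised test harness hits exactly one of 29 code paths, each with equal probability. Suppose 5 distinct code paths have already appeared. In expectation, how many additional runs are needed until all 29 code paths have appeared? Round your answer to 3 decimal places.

From k distinct to k+1 distinct takes on average 29/(29-k) runs.
Sum over k = 5,...,28: E = 29/24 + 29/23 + 29/22 + ... + 29/2 + 29/1 = 109.5028.

109.503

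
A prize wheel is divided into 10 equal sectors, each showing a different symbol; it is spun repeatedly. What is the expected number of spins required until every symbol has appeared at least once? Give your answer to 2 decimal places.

Split into phases: going from k distinct to k+1 distinct takes on average 10/(10-k) spins.
E[T] = 10/10 + 10/9 + 10/8 + ... + 10/2 + 10/1 = 10·H_{10}.
H_{10} = 2.929, so E[T] = 29.290.

29.29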